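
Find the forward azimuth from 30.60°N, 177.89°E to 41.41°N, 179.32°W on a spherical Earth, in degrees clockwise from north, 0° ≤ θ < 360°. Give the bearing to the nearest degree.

Δλ = -179.32 − 177.89 = -357.21°; wrapped into (−180°, 180°]: 2.79°.
θ = atan2( sin Δλ · cos φ₂ , cos φ₁ · sin φ₂ − sin φ₁ · cos φ₂ · cos Δλ )
  = atan2(0.03651, 0.18801) = 10.989° → normalised to [0°, 360°): 10.989°.

11°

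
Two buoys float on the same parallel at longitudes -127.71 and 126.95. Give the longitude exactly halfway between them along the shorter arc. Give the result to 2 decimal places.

Signed shortest Δλ from -127.71° to +126.95° is -105.34°.
Midpoint longitude = -127.71° + (-105.34°)/2 = -127.71° − 52.67° = -180.38°.
Normalise into (−180°, 180°]: +179.62°.
(The naïve average (-127.71 + +126.95)/2 = -0.38° is on the wrong side of the globe.)

+179.62°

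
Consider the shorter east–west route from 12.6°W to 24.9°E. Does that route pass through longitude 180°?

Signed shortest Δλ = ((24.9 − -12.6 + 180) mod 360) − 180 = 37.5°.
Going east by 37.5° from -12.6° reaches +24.9° without touching 180°.

No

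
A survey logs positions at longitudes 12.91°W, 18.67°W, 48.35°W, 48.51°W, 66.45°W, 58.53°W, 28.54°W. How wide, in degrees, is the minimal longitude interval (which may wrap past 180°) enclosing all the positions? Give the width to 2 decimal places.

Sort the longitudes: -66.45°, -58.53°, -48.51°, -48.35°, -28.54°, -18.67°, -12.91°.
Eastward gaps between consecutive values (wrapping around): 7.92°, 10.02°, 0.16°, 19.81°, 9.87°, 5.76°, 306.46°.
Largest gap = 306.46° ⇒ minimal covering band is its complement: 360° − 306.46° = 53.54°.
Band runs from -66.45° eastward to -12.91°.

53.54°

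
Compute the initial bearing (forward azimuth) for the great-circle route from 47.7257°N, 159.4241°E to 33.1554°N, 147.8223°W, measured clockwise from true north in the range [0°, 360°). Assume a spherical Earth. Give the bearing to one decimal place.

90.6°

Δλ = -147.8223 − 159.4241 = -307.2464°; wrapped into (−180°, 180°]: 52.7536°.
θ = atan2( sin Δλ · cos φ₂ , cos φ₁ · sin φ₂ − sin φ₁ · cos φ₂ · cos Δλ )
  = atan2(0.66644, -0.00703) = 90.604° → normalised to [0°, 360°): 90.604°.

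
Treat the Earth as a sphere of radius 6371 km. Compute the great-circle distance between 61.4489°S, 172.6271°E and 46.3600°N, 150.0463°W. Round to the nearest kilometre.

12446 km

Δλ = -150.0463 − 172.6271 = -322.6734°; wrapped into (−180°, 180°]: 37.3266°.
Δφ = 46.3600 − -61.4489 = 107.8089°.
a = sin²(Δφ/2) + cos φ₁ · cos φ₂ · sin²(Δλ/2) = 0.686699.
c = 2·atan2(√a, √(1−a)) = 1.95346 rad → d = 6371·c ≈ 12445.52 km.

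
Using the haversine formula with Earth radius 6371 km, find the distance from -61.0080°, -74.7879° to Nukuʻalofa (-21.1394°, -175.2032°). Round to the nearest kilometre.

8505 km

Δλ = -175.2032 − -74.7879 = -100.4153°.
Δφ = -21.1394 − -61.0080 = 39.8686°.
a = sin²(Δφ/2) + cos φ₁ · cos φ₂ · sin²(Δλ/2) = 0.383140.
c = 2·atan2(√a, √(1−a)) = 1.33489 rad → d = 6371·c ≈ 8504.62 km.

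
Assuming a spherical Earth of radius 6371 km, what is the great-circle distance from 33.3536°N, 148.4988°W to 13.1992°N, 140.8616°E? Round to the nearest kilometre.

Δλ = 140.8616 − -148.4988 = 289.3604°; wrapped into (−180°, 180°]: -70.6396°.
Δφ = 13.1992 − 33.3536 = -20.1544°.
a = sin²(Δφ/2) + cos φ₁ · cos φ₂ · sin²(Δλ/2) = 0.302434.
c = 2·atan2(√a, √(1−a)) = 1.16458 rad → d = 6371·c ≈ 7419.56 km.

7420 km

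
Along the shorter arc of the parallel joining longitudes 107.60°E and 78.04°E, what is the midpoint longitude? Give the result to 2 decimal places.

Signed shortest Δλ from +107.60° to +78.04° is -29.56°.
Midpoint longitude = +107.60° + (-29.56°)/2 = +107.60° − 14.78° = +92.82°.

92.82°E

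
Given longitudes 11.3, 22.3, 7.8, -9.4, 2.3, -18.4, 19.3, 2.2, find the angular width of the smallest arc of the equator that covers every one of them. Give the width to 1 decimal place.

Sort the longitudes: -18.4°, -9.4°, +2.2°, +2.3°, +7.8°, +11.3°, +19.3°, +22.3°.
Eastward gaps between consecutive values (wrapping around): 9.0°, 11.6°, 0.1°, 5.5°, 3.5°, 8.0°, 3.0°, 319.3°.
Largest gap = 319.3° ⇒ minimal covering band is its complement: 360° − 319.3° = 40.7°.
Band runs from -18.4° eastward to +22.3°.

40.7°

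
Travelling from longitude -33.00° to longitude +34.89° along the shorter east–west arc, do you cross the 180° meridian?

Signed shortest Δλ = ((34.89 − -33.00 + 180) mod 360) − 180 = 67.89°.
Going east by 67.89° from -33.00° reaches +34.89° without touching 180°.

No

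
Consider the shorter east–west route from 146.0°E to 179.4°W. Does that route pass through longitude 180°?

Yes

Naïve |-179.4 − 146.0| = 325.4° > 180°, so the shorter arc goes the other way round — across 180°.
Signed shortest Δλ = ((-179.4 − 146.0 + 180) mod 360) − 180 = 34.6°.
Going east by 34.6° from +146.0° passes through 180° before reaching -179.4°.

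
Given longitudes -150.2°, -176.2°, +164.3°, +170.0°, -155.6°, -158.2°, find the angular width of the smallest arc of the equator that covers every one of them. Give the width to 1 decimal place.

45.5°

Sort the longitudes: -176.2°, -158.2°, -155.6°, -150.2°, +164.3°, +170.0°.
Eastward gaps between consecutive values (wrapping around): 18.0°, 2.6°, 5.4°, 314.5°, 5.7°, 13.8°.
Largest gap = 314.5° ⇒ minimal covering band is its complement: 360° − 314.5° = 45.5°.
Band runs from +164.3° eastward to -150.2°, crossing the antimeridian.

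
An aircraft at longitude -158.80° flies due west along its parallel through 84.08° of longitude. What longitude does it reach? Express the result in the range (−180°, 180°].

Start at -158.80°; shift −84.08° → -242.88°.
-242.88° lies outside (−180°, 180°]; add 360° → +117.12°.

+117.12°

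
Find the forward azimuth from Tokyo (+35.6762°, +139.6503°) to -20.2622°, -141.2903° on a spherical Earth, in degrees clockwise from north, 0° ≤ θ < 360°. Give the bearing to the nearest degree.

Δλ = -141.2903 − 139.6503 = -280.9406°; wrapped into (−180°, 180°]: 79.0594°.
θ = atan2( sin Δλ · cos φ₂ , cos φ₁ · sin φ₂ − sin φ₁ · cos φ₂ · cos Δλ )
  = atan2(0.92107, -0.38516) = 112.693° → normalised to [0°, 360°): 112.693°.

113°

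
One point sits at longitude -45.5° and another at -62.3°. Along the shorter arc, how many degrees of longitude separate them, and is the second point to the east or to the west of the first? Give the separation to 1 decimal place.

16.8° west

Raw difference: -62.3 − -45.5 = -16.8°.
Normalise into (−180°, 180°]: -16.8° stays -16.8°.
Negative ⇒ the second point lies to the west; separation 16.8°.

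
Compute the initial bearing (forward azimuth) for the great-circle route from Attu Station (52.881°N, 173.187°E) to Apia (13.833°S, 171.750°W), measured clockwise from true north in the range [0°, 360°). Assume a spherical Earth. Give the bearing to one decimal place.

Δλ = -171.750 − 173.187 = -344.937°; wrapped into (−180°, 180°]: 15.063°.
θ = atan2( sin Δλ · cos φ₂ , cos φ₁ · sin φ₂ − sin φ₁ · cos φ₂ · cos Δλ )
  = atan2(0.25234, -0.89194) = 164.203° → normalised to [0°, 360°): 164.203°.

164.2°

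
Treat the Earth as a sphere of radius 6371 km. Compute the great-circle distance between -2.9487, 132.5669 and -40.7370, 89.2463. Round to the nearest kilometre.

6034 km

Δλ = 89.2463 − 132.5669 = -43.3206°.
Δφ = -40.7370 − -2.9487 = -37.7883°.
a = sin²(Δφ/2) + cos φ₁ · cos φ₂ · sin²(Δλ/2) = 0.207952.
c = 2·atan2(√a, √(1−a)) = 0.94703 rad → d = 6371·c ≈ 6033.53 km.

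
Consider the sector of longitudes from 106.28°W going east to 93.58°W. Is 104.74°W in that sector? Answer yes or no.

Yes

Band width going east from -106.28° to -93.58°: ((-93.58 − -106.28) mod 360) = 12.70°.
Offset of -104.74° east of the west edge: ((-104.74 − -106.28) mod 360) = 1.54°.
1.54° ≤ 12.70° ⇒ inside.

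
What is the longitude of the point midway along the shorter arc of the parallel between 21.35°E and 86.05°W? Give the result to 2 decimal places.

32.35°W

Signed shortest Δλ from +21.35° to -86.05° is -107.40°.
Midpoint longitude = +21.35° + (-107.40°)/2 = +21.35° − 53.70° = -32.35°.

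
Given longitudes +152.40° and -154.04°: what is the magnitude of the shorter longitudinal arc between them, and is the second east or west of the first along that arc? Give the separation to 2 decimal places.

53.56° east

Raw difference: -154.04 − 152.40 = -306.44°.
Normalise into (−180°, 180°]: -306.44° + 360° = 53.56°.
Positive ⇒ the second point lies to the east; separation 53.56°.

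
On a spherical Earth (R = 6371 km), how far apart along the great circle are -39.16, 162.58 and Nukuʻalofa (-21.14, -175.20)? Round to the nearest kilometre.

Δλ = -175.20 − 162.58 = -337.78°; wrapped into (−180°, 180°]: 22.22°.
Δφ = -21.14 − -39.16 = 18.02°.
a = sin²(Δφ/2) + cos φ₁ · cos φ₂ · sin²(Δλ/2) = 0.051379.
c = 2·atan2(√a, √(1−a)) = 0.45731 rad → d = 6371·c ≈ 2913.54 km.

2914 km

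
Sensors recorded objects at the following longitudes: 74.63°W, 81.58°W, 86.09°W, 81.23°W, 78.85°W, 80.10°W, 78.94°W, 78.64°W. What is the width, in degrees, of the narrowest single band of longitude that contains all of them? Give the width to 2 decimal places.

Sort the longitudes: -86.09°, -81.58°, -81.23°, -80.10°, -78.94°, -78.85°, -78.64°, -74.63°.
Eastward gaps between consecutive values (wrapping around): 4.51°, 0.35°, 1.13°, 1.16°, 0.09°, 0.21°, 4.01°, 348.54°.
Largest gap = 348.54° ⇒ minimal covering band is its complement: 360° − 348.54° = 11.46°.
Band runs from -86.09° eastward to -74.63°.

11.46°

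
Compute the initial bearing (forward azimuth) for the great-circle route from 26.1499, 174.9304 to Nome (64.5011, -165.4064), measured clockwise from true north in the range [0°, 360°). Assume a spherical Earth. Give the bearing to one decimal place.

Δλ = -165.4064 − 174.9304 = -340.3368°; wrapped into (−180°, 180°]: 19.6632°.
θ = atan2( sin Δλ · cos φ₂ , cos φ₁ · sin φ₂ − sin φ₁ · cos φ₂ · cos Δλ )
  = atan2(0.14486, 0.63154) = 12.918° → normalised to [0°, 360°): 12.918°.

12.9°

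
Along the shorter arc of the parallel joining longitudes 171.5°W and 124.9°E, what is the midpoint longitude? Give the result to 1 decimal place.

156.7°E

Signed shortest Δλ from -171.5° to +124.9° is -63.6°.
Midpoint longitude = -171.5° + (-63.6°)/2 = -171.5° − 31.8° = -203.3°.
Normalise into (−180°, 180°]: +156.7°.
(The naïve average (-171.5 + +124.9)/2 = -23.3° is on the wrong side of the globe.)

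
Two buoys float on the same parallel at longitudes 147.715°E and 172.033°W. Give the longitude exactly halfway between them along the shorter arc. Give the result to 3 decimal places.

167.841°E

Signed shortest Δλ from +147.715° to -172.033° is +40.252°.
Midpoint longitude = +147.715° + (+40.252°)/2 = +147.715° + 20.126° = +167.841°.
(The naïve average (+147.715 + -172.033)/2 = -12.159° is on the wrong side of the globe.)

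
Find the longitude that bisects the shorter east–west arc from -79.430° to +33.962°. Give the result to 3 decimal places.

-22.734°

Signed shortest Δλ from -79.430° to +33.962° is +113.392°.
Midpoint longitude = -79.430° + (+113.392°)/2 = -79.430° + 56.696° = -22.734°.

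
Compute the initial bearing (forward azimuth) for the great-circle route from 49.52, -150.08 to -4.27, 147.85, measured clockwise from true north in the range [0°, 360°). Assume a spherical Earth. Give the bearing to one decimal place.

Δλ = 147.85 − -150.08 = 297.93°; wrapped into (−180°, 180°]: -62.07°.
θ = atan2( sin Δλ · cos φ₂ , cos φ₁ · sin φ₂ − sin φ₁ · cos φ₂ · cos Δλ )
  = atan2(-0.88107, -0.40362) = -114.613° → normalised to [0°, 360°): 245.387°.

245.4°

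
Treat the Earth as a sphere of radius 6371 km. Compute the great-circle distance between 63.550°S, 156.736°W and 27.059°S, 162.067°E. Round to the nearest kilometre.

Δλ = 162.067 − -156.736 = 318.803°; wrapped into (−180°, 180°]: -41.197°.
Δφ = -27.059 − -63.550 = 36.491°.
a = sin²(Δφ/2) + cos φ₁ · cos φ₂ · sin²(Δλ/2) = 0.147122.
c = 2·atan2(√a, √(1−a)) = 0.78731 rad → d = 6371·c ≈ 5015.92 km.

5016 km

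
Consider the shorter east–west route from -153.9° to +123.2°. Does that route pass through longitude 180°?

Yes

Naïve |123.2 − -153.9| = 277.1° > 180°, so the shorter arc goes the other way round — across 180°.
Signed shortest Δλ = ((123.2 − -153.9 + 180) mod 360) − 180 = -82.9°.
Going west by 82.9° from -153.9° passes through 180° before reaching +123.2°.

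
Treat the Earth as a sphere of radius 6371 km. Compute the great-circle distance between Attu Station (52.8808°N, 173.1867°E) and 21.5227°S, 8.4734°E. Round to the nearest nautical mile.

8797 nmi

Δλ = 8.4734 − 173.1867 = -164.7133°.
Δφ = -21.5227 − 52.8808 = -74.4035°.
a = sin²(Δφ/2) + cos φ₁ · cos φ₂ · sin²(Δλ/2) = 0.917034.
c = 2·atan2(√a, √(1−a)) = 2.55724 rad → d = 6371·c ≈ 16292.17 km ≈ 8797.07 nmi.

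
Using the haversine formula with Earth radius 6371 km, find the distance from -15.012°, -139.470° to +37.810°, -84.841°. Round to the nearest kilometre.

8180 km

Δλ = -84.841 − -139.470 = 54.629°.
Δφ = 37.810 − -15.012 = 52.822°.
a = sin²(Δφ/2) + cos φ₁ · cos φ₂ · sin²(Δλ/2) = 0.358533.
c = 2·atan2(√a, √(1−a)) = 1.28394 rad → d = 6371·c ≈ 8180.01 km.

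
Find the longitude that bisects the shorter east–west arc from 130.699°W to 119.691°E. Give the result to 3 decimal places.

174.496°E

Signed shortest Δλ from -130.699° to +119.691° is -109.610°.
Midpoint longitude = -130.699° + (-109.610°)/2 = -130.699° − 54.805° = -185.504°.
Normalise into (−180°, 180°]: +174.496°.
(The naïve average (-130.699 + +119.691)/2 = -5.504° is on the wrong side of the globe.)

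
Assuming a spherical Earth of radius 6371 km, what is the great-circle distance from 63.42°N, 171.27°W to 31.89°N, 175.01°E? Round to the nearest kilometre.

3636 km

Δλ = 175.01 − -171.27 = 346.28°; wrapped into (−180°, 180°]: -13.72°.
Δφ = 31.89 − 63.42 = -31.53°.
a = sin²(Δφ/2) + cos φ₁ · cos φ₂ · sin²(Δλ/2) = 0.079237.
c = 2·atan2(√a, √(1−a)) = 0.57069 rad → d = 6371·c ≈ 3635.89 km.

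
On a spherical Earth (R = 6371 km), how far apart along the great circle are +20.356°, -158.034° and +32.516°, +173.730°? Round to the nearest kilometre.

3106 km

Δλ = 173.730 − -158.034 = 331.764°; wrapped into (−180°, 180°]: -28.236°.
Δφ = 32.516 − 20.356 = 12.160°.
a = sin²(Δφ/2) + cos φ₁ · cos φ₂ · sin²(Δλ/2) = 0.058255.
c = 2·atan2(√a, √(1−a)) = 0.48754 rad → d = 6371·c ≈ 3106.10 km.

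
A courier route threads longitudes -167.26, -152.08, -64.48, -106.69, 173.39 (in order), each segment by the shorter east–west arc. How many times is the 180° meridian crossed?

1

Leg 1: -167.26° → -152.08°, shortest Δλ = 15.18° (east) — does not cross 180°.
Leg 2: -152.08° → -64.48°, shortest Δλ = 87.6° (east) — does not cross 180°.
Leg 3: -64.48° → -106.69°, shortest Δλ = -42.21° (west) — does not cross 180°.
Leg 4: -106.69° → +173.39°, shortest Δλ = -79.92° (west) — crosses 180°.
Total crossings: 1.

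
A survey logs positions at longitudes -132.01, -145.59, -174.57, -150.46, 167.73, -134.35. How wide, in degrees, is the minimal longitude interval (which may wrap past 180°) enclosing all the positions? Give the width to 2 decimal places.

Sort the longitudes: -174.57°, -150.46°, -145.59°, -134.35°, -132.01°, +167.73°.
Eastward gaps between consecutive values (wrapping around): 24.11°, 4.87°, 11.24°, 2.34°, 299.74°, 17.70°.
Largest gap = 299.74° ⇒ minimal covering band is its complement: 360° − 299.74° = 60.26°.
Band runs from +167.73° eastward to -132.01°, crossing the antimeridian.

60.26°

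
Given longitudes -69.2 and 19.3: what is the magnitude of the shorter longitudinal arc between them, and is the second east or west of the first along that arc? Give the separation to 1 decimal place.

Raw difference: 19.3 − -69.2 = 88.5°.
Normalise into (−180°, 180°]: 88.5° stays 88.5°.
Positive ⇒ the second point lies to the east; separation 88.5°.

88.5° east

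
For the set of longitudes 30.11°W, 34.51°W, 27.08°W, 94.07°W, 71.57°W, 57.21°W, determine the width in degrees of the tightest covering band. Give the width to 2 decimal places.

Sort the longitudes: -94.07°, -71.57°, -57.21°, -34.51°, -30.11°, -27.08°.
Eastward gaps between consecutive values (wrapping around): 22.50°, 14.36°, 22.70°, 4.40°, 3.03°, 293.01°.
Largest gap = 293.01° ⇒ minimal covering band is its complement: 360° − 293.01° = 66.99°.
Band runs from -94.07° eastward to -27.08°.

66.99°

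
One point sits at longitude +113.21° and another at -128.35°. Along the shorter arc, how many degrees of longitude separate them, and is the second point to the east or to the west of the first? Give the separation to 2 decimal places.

Raw difference: -128.35 − 113.21 = -241.56°.
Normalise into (−180°, 180°]: -241.56° + 360° = 118.44°.
Positive ⇒ the second point lies to the east; separation 118.44°.

118.44° east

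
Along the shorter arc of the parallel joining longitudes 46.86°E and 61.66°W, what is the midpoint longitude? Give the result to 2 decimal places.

Signed shortest Δλ from +46.86° to -61.66° is -108.52°.
Midpoint longitude = +46.86° + (-108.52°)/2 = +46.86° − 54.26° = -7.40°.

7.40°W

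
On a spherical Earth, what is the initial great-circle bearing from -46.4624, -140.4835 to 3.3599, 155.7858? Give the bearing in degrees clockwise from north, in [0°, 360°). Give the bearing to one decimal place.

Δλ = 155.7858 − -140.4835 = 296.2693°; wrapped into (−180°, 180°]: -63.7307°.
θ = atan2( sin Δλ · cos φ₂ , cos φ₁ · sin φ₂ − sin φ₁ · cos φ₂ · cos Δλ )
  = atan2(-0.89518, 0.36066) = -68.056° → normalised to [0°, 360°): 291.944°.

291.9°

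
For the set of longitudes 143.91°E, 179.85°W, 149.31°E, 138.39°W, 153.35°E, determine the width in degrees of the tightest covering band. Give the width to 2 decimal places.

Sort the longitudes: -179.85°, -138.39°, +143.91°, +149.31°, +153.35°.
Eastward gaps between consecutive values (wrapping around): 41.46°, 282.30°, 5.40°, 4.04°, 26.80°.
Largest gap = 282.30° ⇒ minimal covering band is its complement: 360° − 282.30° = 77.70°.
Band runs from +143.91° eastward to -138.39°, crossing the antimeridian.

77.70°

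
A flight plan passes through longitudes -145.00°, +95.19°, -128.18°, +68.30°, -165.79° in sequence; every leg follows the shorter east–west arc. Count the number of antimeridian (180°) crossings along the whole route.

4

Leg 1: -145.00° → +95.19°, shortest Δλ = -119.81° (west) — crosses 180°.
Leg 2: +95.19° → -128.18°, shortest Δλ = 136.63° (east) — crosses 180°.
Leg 3: -128.18° → +68.30°, shortest Δλ = -163.52° (west) — crosses 180°.
Leg 4: +68.30° → -165.79°, shortest Δλ = 125.91° (east) — crosses 180°.
Total crossings: 4.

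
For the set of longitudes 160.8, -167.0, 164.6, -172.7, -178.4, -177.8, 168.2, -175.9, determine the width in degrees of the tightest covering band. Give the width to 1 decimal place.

Sort the longitudes: -178.4°, -177.8°, -175.9°, -172.7°, -167.0°, +160.8°, +164.6°, +168.2°.
Eastward gaps between consecutive values (wrapping around): 0.6°, 1.9°, 3.2°, 5.7°, 327.8°, 3.8°, 3.6°, 13.4°.
Largest gap = 327.8° ⇒ minimal covering band is its complement: 360° − 327.8° = 32.2°.
Band runs from +160.8° eastward to -167.0°, crossing the antimeridian.

32.2°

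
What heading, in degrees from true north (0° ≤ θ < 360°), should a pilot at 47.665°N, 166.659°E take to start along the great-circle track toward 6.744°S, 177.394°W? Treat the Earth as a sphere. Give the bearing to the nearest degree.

Δλ = -177.394 − 166.659 = -344.053°; wrapped into (−180°, 180°]: 15.947°.
θ = atan2( sin Δλ · cos φ₂ , cos φ₁ · sin φ₂ − sin φ₁ · cos φ₂ · cos Δλ )
  = atan2(0.27285, -0.78494) = 160.832° → normalised to [0°, 360°): 160.832°.

161°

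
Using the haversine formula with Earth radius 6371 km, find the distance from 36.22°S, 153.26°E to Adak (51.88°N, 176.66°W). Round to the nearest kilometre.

10224 km

Δλ = -176.66 − 153.26 = -329.92°; wrapped into (−180°, 180°]: 30.08°.
Δφ = 51.88 − -36.22 = 88.10°.
a = sin²(Δφ/2) + cos φ₁ · cos φ₂ · sin²(Δλ/2) = 0.516957.
c = 2·atan2(√a, √(1−a)) = 1.60472 rad → d = 6371·c ≈ 10223.66 km.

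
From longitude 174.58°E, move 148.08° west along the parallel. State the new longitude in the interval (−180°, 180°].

26.50°E

Start at +174.58°; shift −148.08° → +26.50°.
+26.50° already lies in (−180°, 180°].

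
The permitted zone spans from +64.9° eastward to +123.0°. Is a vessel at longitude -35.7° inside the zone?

Band width going east from +64.9° to +123.0°: ((123.0 − 64.9) mod 360) = 58.1°.
Offset of -35.7° east of the west edge: ((-35.7 − 64.9) mod 360) = 259.4°.
259.4° > 58.1° ⇒ outside.

No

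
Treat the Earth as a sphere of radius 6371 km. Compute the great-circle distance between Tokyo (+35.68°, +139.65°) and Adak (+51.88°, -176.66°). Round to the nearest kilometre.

3866 km

Δλ = -176.66 − 139.65 = -316.31°; wrapped into (−180°, 180°]: 43.69°.
Δφ = 51.88 − 35.68 = 16.20°.
a = sin²(Δφ/2) + cos φ₁ · cos φ₂ · sin²(Δλ/2) = 0.089280.
c = 2·atan2(√a, √(1−a)) = 0.60686 rad → d = 6371·c ≈ 3866.33 km.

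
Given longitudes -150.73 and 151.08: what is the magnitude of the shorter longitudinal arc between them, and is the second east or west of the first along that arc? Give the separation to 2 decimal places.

58.19° west

Raw difference: 151.08 − -150.73 = 301.81°.
Normalise into (−180°, 180°]: 301.81° − 360° = -58.19°.
Negative ⇒ the second point lies to the west; separation 58.19°.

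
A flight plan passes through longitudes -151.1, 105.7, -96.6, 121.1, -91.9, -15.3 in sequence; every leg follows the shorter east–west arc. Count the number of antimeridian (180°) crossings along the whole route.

Leg 1: -151.1° → +105.7°, shortest Δλ = -103.2° (west) — crosses 180°.
Leg 2: +105.7° → -96.6°, shortest Δλ = 157.7° (east) — crosses 180°.
Leg 3: -96.6° → +121.1°, shortest Δλ = -142.3° (west) — crosses 180°.
Leg 4: +121.1° → -91.9°, shortest Δλ = 147.0° (east) — crosses 180°.
Leg 5: -91.9° → -15.3°, shortest Δλ = 76.6° (east) — does not cross 180°.
Total crossings: 4.

4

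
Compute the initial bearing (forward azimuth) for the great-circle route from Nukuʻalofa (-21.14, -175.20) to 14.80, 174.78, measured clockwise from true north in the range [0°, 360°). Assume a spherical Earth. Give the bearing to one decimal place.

343.9°

Δλ = 174.78 − -175.20 = 349.98°; wrapped into (−180°, 180°]: -10.02°.
θ = atan2( sin Δλ · cos φ₂ , cos φ₁ · sin φ₂ − sin φ₁ · cos φ₂ · cos Δλ )
  = atan2(-0.16822, 0.58162) = -16.131° → normalised to [0°, 360°): 343.869°.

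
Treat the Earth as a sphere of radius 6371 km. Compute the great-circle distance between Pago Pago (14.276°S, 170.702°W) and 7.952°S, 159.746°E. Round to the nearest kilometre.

Δλ = 159.746 − -170.702 = 330.448°; wrapped into (−180°, 180°]: -29.552°.
Δφ = -7.952 − -14.276 = 6.324°.
a = sin²(Δφ/2) + cos φ₁ · cos φ₂ · sin²(Δλ/2) = 0.065474.
c = 2·atan2(√a, √(1−a)) = 0.51751 rad → d = 6371·c ≈ 3297.07 km.

3297 km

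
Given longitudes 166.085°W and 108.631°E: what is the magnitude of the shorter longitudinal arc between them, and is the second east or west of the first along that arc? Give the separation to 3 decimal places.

Raw difference: 108.631 − -166.085 = 274.716°.
Normalise into (−180°, 180°]: 274.716° − 360° = -85.284°.
Negative ⇒ the second point lies to the west; separation 85.284°.

85.284° west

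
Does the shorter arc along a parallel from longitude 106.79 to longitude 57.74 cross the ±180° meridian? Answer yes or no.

No

Signed shortest Δλ = ((57.74 − 106.79 + 180) mod 360) − 180 = -49.05°.
Going west by 49.05° from +106.79° reaches +57.74° without touching 180°.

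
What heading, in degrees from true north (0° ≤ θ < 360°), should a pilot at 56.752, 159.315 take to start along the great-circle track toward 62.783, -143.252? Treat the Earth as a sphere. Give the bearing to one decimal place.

53.8°

Δλ = -143.252 − 159.315 = -302.567°; wrapped into (−180°, 180°]: 57.433°.
θ = atan2( sin Δλ · cos φ₂ , cos φ₁ · sin φ₂ − sin φ₁ · cos φ₂ · cos Δλ )
  = atan2(0.38545, 0.28167) = 53.842° → normalised to [0°, 360°): 53.842°.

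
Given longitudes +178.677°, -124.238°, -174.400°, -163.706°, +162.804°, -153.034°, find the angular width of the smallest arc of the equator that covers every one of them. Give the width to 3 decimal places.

72.958°

Sort the longitudes: -174.400°, -163.706°, -153.034°, -124.238°, +162.804°, +178.677°.
Eastward gaps between consecutive values (wrapping around): 10.694°, 10.672°, 28.796°, 287.042°, 15.873°, 6.923°.
Largest gap = 287.042° ⇒ minimal covering band is its complement: 360° − 287.042° = 72.958°.
Band runs from +162.804° eastward to -124.238°, crossing the antimeridian.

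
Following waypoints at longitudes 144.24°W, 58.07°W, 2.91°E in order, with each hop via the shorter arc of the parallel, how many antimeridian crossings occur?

0

Leg 1: -144.24° → -58.07°, shortest Δλ = 86.17° (east) — does not cross 180°.
Leg 2: -58.07° → +2.91°, shortest Δλ = 60.98° (east) — does not cross 180°.
Total crossings: 0.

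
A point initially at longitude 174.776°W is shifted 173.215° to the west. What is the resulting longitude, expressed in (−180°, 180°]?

12.009°E

Start at -174.776°; shift −173.215° → -347.991°.
-347.991° lies outside (−180°, 180°]; add 360° → +12.009°.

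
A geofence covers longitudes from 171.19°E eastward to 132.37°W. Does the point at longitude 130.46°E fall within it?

Band width going east from +171.19° to -132.37°: ((-132.37 − 171.19) mod 360) = 56.44°.
Offset of +130.46° east of the west edge: ((130.46 − 171.19) mod 360) = 319.27°.
319.27° > 56.44° ⇒ outside.

No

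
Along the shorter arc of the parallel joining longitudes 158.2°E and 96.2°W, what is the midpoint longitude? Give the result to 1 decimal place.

149.0°W

Signed shortest Δλ from +158.2° to -96.2° is +105.6°.
Midpoint longitude = +158.2° + (+105.6°)/2 = +158.2° + 52.8° = +211.0°.
Normalise into (−180°, 180°]: -149.0°.
(The naïve average (+158.2 + -96.2)/2 = 31.0° is on the wrong side of the globe.)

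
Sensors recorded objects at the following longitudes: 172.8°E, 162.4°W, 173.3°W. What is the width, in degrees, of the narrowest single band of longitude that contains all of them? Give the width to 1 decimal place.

24.8°

Sort the longitudes: -173.3°, -162.4°, +172.8°.
Eastward gaps between consecutive values (wrapping around): 10.9°, 335.2°, 13.9°.
Largest gap = 335.2° ⇒ minimal covering band is its complement: 360° − 335.2° = 24.8°.
Band runs from +172.8° eastward to -162.4°, crossing the antimeridian.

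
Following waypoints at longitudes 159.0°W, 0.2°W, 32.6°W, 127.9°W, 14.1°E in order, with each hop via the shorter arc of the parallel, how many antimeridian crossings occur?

Leg 1: -159.0° → -0.2°, shortest Δλ = 158.8° (east) — does not cross 180°.
Leg 2: -0.2° → -32.6°, shortest Δλ = -32.4° (west) — does not cross 180°.
Leg 3: -32.6° → -127.9°, shortest Δλ = -95.3° (west) — does not cross 180°.
Leg 4: -127.9° → +14.1°, shortest Δλ = 142.0° (east) — does not cross 180°.
Total crossings: 0.

0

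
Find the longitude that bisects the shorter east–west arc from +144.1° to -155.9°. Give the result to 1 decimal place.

Signed shortest Δλ from +144.1° to -155.9° is +60.0°.
Midpoint longitude = +144.1° + (+60.0°)/2 = +144.1° + 30.0° = +174.1°.
(The naïve average (+144.1 + -155.9)/2 = -5.9° is on the wrong side of the globe.)

+174.1°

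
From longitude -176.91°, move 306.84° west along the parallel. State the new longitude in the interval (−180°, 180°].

-123.75°

Start at -176.91°; shift −306.84° → -483.75°.
-483.75° lies outside (−180°, 180°]; add 360° → -123.75°.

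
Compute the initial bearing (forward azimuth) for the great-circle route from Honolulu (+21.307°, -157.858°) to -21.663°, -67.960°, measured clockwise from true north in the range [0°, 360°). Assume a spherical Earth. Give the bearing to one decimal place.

Δλ = -67.960 − -157.858 = 89.898°.
θ = atan2( sin Δλ · cos φ₂ , cos φ₁ · sin φ₂ − sin φ₁ · cos φ₂ · cos Δλ )
  = atan2(0.92937, -0.34452) = 110.340° → normalised to [0°, 360°): 110.340°.

110.3°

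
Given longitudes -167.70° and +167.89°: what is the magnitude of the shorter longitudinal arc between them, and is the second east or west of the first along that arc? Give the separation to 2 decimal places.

Raw difference: 167.89 − -167.70 = 335.59°.
Normalise into (−180°, 180°]: 335.59° − 360° = -24.41°.
Negative ⇒ the second point lies to the west; separation 24.41°.

24.41° west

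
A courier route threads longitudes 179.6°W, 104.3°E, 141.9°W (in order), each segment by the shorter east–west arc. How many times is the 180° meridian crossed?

2

Leg 1: -179.6° → +104.3°, shortest Δλ = -76.1° (west) — crosses 180°.
Leg 2: +104.3° → -141.9°, shortest Δλ = 113.8° (east) — crosses 180°.
Total crossings: 2.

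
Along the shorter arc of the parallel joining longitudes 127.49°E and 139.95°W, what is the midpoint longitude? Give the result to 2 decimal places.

Signed shortest Δλ from +127.49° to -139.95° is +92.56°.
Midpoint longitude = +127.49° + (+92.56°)/2 = +127.49° + 46.28° = +173.77°.
(The naïve average (+127.49 + -139.95)/2 = -6.23° is on the wrong side of the globe.)

173.77°E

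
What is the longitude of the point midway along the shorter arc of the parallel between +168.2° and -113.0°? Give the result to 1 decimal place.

Signed shortest Δλ from +168.2° to -113.0° is +78.8°.
Midpoint longitude = +168.2° + (+78.8°)/2 = +168.2° + 39.4° = +207.6°.
Normalise into (−180°, 180°]: -152.4°.
(The naïve average (+168.2 + -113.0)/2 = 27.6° is on the wrong side of the globe.)

-152.4°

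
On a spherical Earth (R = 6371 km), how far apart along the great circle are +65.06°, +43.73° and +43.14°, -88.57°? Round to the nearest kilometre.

Δλ = -88.57 − 43.73 = -132.30°.
Δφ = 43.14 − 65.06 = -21.92°.
a = sin²(Δφ/2) + cos φ₁ · cos φ₂ · sin²(Δλ/2) = 0.293528.
c = 2·atan2(√a, √(1−a)) = 1.14511 rad → d = 6371·c ≈ 7295.51 km.

7296 km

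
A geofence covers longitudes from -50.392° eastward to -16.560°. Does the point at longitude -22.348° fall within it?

Yes

Band width going east from -50.392° to -16.560°: ((-16.560 − -50.392) mod 360) = 33.832°.
Offset of -22.348° east of the west edge: ((-22.348 − -50.392) mod 360) = 28.044°.
28.044° ≤ 33.832° ⇒ inside.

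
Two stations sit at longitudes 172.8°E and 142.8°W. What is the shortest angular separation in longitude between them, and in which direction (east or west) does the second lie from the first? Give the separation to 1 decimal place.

44.4° east

Raw difference: -142.8 − 172.8 = -315.6°.
Normalise into (−180°, 180°]: -315.6° + 360° = 44.4°.
Positive ⇒ the second point lies to the east; separation 44.4°.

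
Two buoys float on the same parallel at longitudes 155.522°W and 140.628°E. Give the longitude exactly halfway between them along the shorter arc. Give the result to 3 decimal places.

Signed shortest Δλ from -155.522° to +140.628° is -63.850°.
Midpoint longitude = -155.522° + (-63.850°)/2 = -155.522° − 31.925° = -187.447°.
Normalise into (−180°, 180°]: +172.553°.
(The naïve average (-155.522 + +140.628)/2 = -7.447° is on the wrong side of the globe.)

172.553°E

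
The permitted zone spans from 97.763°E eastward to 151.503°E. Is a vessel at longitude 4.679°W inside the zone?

No

Band width going east from +97.763° to +151.503°: ((151.503 − 97.763) mod 360) = 53.740°.
Offset of -4.679° east of the west edge: ((-4.679 − 97.763) mod 360) = 257.558°.
257.558° > 53.740° ⇒ outside.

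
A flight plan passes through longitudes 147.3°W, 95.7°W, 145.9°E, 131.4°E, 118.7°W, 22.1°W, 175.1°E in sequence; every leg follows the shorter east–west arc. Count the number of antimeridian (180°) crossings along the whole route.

3

Leg 1: -147.3° → -95.7°, shortest Δλ = 51.6° (east) — does not cross 180°.
Leg 2: -95.7° → +145.9°, shortest Δλ = -118.4° (west) — crosses 180°.
Leg 3: +145.9° → +131.4°, shortest Δλ = -14.5° (west) — does not cross 180°.
Leg 4: +131.4° → -118.7°, shortest Δλ = 109.9° (east) — crosses 180°.
Leg 5: -118.7° → -22.1°, shortest Δλ = 96.6° (east) — does not cross 180°.
Leg 6: -22.1° → +175.1°, shortest Δλ = -162.8° (west) — crosses 180°.
Total crossings: 3.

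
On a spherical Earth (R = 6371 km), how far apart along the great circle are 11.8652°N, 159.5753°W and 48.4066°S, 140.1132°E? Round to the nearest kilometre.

Δλ = 140.1132 − -159.5753 = 299.6885°; wrapped into (−180°, 180°]: -60.3115°.
Δφ = -48.4066 − 11.8652 = -60.2718°.
a = sin²(Δφ/2) + cos φ₁ · cos φ₂ · sin²(Δλ/2) = 0.416003.
c = 2·atan2(√a, √(1−a)) = 1.40200 rad → d = 6371·c ≈ 8932.15 km.

8932 km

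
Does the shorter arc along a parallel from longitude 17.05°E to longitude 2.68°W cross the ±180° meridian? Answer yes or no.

Signed shortest Δλ = ((-2.68 − 17.05 + 180) mod 360) − 180 = -19.73°.
Going west by 19.73° from +17.05° reaches -2.68° without touching 180°.

No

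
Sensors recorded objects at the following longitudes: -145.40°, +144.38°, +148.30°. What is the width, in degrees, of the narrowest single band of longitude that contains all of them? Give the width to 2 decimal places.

Sort the longitudes: -145.40°, +144.38°, +148.30°.
Eastward gaps between consecutive values (wrapping around): 289.78°, 3.92°, 66.30°.
Largest gap = 289.78° ⇒ minimal covering band is its complement: 360° − 289.78° = 70.22°.
Band runs from +144.38° eastward to -145.40°, crossing the antimeridian.

70.22°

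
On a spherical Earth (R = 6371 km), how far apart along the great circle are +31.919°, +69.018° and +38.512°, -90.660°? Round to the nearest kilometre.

11906 km

Δλ = -90.660 − 69.018 = -159.678°.
Δφ = 38.512 − 31.919 = 6.593°.
a = sin²(Δφ/2) + cos φ₁ · cos φ₂ · sin²(Δλ/2) = 0.646801.
c = 2·atan2(√a, √(1−a)) = 1.86879 rad → d = 6371·c ≈ 11906.05 km.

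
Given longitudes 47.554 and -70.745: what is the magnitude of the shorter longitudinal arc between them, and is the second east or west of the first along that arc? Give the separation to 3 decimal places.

118.299° west

Raw difference: -70.745 − 47.554 = -118.299°.
Normalise into (−180°, 180°]: -118.299° stays -118.299°.
Negative ⇒ the second point lies to the west; separation 118.299°.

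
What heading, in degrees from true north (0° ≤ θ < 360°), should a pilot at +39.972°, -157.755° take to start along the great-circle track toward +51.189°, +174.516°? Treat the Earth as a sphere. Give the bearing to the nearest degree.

Δλ = 174.516 − -157.755 = 332.271°; wrapped into (−180°, 180°]: -27.729°.
θ = atan2( sin Δλ · cos φ₂ , cos φ₁ · sin φ₂ − sin φ₁ · cos φ₂ · cos Δλ )
  = atan2(-0.29162, 0.24076) = -50.457° → normalised to [0°, 360°): 309.543°.

310°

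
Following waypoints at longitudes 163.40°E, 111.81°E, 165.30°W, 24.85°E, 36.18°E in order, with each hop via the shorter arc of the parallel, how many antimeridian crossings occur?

2

Leg 1: +163.40° → +111.81°, shortest Δλ = -51.59° (west) — does not cross 180°.
Leg 2: +111.81° → -165.30°, shortest Δλ = 82.89° (east) — crosses 180°.
Leg 3: -165.30° → +24.85°, shortest Δλ = -169.85° (west) — crosses 180°.
Leg 4: +24.85° → +36.18°, shortest Δλ = 11.33° (east) — does not cross 180°.
Total crossings: 2.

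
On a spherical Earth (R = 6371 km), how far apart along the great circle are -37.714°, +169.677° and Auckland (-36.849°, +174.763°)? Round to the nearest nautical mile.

248 nmi

Δλ = 174.763 − 169.677 = 5.086°.
Δφ = -36.849 − -37.714 = 0.865°.
a = sin²(Δφ/2) + cos φ₁ · cos φ₂ · sin²(Δλ/2) = 0.001303.
c = 2·atan2(√a, √(1−a)) = 0.07221 rad → d = 6371·c ≈ 460.08 km ≈ 248.42 nmi.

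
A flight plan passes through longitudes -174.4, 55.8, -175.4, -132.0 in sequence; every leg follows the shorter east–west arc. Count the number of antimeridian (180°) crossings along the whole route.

Leg 1: -174.4° → +55.8°, shortest Δλ = -129.8° (west) — crosses 180°.
Leg 2: +55.8° → -175.4°, shortest Δλ = 128.8° (east) — crosses 180°.
Leg 3: -175.4° → -132.0°, shortest Δλ = 43.4° (east) — does not cross 180°.
Total crossings: 2.

2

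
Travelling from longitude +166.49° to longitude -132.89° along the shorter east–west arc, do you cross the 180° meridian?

Naïve |-132.89 − 166.49| = 299.38° > 180°, so the shorter arc goes the other way round — across 180°.
Signed shortest Δλ = ((-132.89 − 166.49 + 180) mod 360) − 180 = 60.62°.
Going east by 60.62° from +166.49° passes through 180° before reaching -132.89°.

Yes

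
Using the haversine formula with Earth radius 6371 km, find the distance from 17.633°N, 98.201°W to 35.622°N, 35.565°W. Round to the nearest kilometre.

Δλ = -35.565 − -98.201 = 62.636°.
Δφ = 35.622 − 17.633 = 17.989°.
a = sin²(Δφ/2) + cos φ₁ · cos φ₂ · sin²(Δλ/2) = 0.233746.
c = 2·atan2(√a, √(1−a)) = 1.00924 rad → d = 6371·c ≈ 6429.84 km.

6430 km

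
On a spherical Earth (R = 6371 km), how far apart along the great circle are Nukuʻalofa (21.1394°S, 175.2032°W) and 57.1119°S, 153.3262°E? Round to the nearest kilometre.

Δλ = 153.3262 − -175.2032 = 328.5294°; wrapped into (−180°, 180°]: -31.4706°.
Δφ = -57.1119 − -21.1394 = -35.9725°.
a = sin²(Δφ/2) + cos φ₁ · cos φ₂ · sin²(Δλ/2) = 0.132599.
c = 2·atan2(√a, √(1−a)) = 0.74542 rad → d = 6371·c ≈ 4749.07 km.

4749 km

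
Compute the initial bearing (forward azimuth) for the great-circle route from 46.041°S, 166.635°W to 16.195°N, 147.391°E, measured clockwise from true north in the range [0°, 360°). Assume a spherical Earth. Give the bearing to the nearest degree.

Δλ = 147.391 − -166.635 = 314.026°; wrapped into (−180°, 180°]: -45.974°.
θ = atan2( sin Δλ · cos φ₂ , cos φ₁ · sin φ₂ − sin φ₁ · cos φ₂ · cos Δλ )
  = atan2(-0.69049, 0.67403) = -45.691° → normalised to [0°, 360°): 314.309°.

314°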